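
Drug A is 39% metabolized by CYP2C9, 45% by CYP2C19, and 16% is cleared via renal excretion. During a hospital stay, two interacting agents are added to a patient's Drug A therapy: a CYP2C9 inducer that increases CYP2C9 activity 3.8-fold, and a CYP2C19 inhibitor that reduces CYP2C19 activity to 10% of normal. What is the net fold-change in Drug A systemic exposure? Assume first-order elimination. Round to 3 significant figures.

0.593

The CYP2C9 pathway (39% of clearance) increases to 3.8× activity: 0.39 × 3.8 = 1.482.
The CYP2C19 pathway (45% of clearance) falls to 0.1× activity: 0.45 × 0.1 = 0.045.
Non-CYP routes (16%) are unchanged.
CL_new/CL_old = 1.482 + 0.045 + 0.16 = 1.687.
Systemic exposure ∝ 1/CL: fold-change = 1 / 1.687 = 0.593.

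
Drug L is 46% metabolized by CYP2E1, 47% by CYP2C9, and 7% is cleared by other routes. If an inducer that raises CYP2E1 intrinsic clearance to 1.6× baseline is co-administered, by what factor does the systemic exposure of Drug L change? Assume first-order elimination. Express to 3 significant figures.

The CYP2E1 pathway (46% of clearance) increases to 1.6× activity: 0.46 × 1.6 = 0.736.
CYP2C9 (47%) and the residual 7% are unaffected.
New clearance relative to baseline: 0.736 + 0.47 + 0.07 = 1.276.
Since systemic exposure ∝ 1/CL, the ratio is 1 / 1.276 = 0.784.

0.784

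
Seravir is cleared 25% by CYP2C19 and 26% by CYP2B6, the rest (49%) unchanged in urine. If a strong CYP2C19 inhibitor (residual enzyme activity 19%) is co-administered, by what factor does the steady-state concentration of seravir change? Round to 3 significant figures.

The CYP2C19 pathway (25% of clearance) drops to 0.19× activity: 0.25 × 0.19 = 0.0475.
CYP2B6 (26%) and the residual 49% are unaffected.
CL_new/CL_old = 0.0475 + 0.26 + 0.49 = 0.7975.
Steady-state concentration ratio = CL_old/CL_new = 1 / 0.7975 = 1.25.

1.25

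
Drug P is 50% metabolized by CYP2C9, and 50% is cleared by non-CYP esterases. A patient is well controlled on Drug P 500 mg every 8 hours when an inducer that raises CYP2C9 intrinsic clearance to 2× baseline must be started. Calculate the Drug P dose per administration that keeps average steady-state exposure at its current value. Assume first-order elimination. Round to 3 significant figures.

750 mg

The CYP2C9 pathway (50% of clearance) increases to 2× activity: 0.5 × 2 = 1.
Non-CYP routes (50%) are unchanged.
CL_new/CL_old = 1 + 0.5 = 1.5.
To maintain the same steady-state level, dose must scale with clearance: new dose = 500 × 1.5 = 750 mg.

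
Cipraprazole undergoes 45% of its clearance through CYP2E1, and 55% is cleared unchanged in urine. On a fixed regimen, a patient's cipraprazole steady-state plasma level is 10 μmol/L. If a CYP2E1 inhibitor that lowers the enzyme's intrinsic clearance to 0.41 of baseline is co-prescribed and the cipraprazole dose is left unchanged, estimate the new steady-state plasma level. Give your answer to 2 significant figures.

14 μmol/L

The CYP2E1 pathway (45% of clearance) falls to 0.41× activity: 0.45 × 0.41 = 0.1845.
Non-CYP routes (55%) are unchanged.
CL_new/CL_old = 0.1845 + 0.55 = 0.7345.
With dosing unchanged, steady-state plasma level scales as 1/CL: 10 / 0.7345 = 14 μmol/L.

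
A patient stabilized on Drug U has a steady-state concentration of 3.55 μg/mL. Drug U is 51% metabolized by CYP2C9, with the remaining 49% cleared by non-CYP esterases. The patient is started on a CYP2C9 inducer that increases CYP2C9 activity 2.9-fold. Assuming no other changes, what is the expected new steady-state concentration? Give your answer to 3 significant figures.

The CYP2C9 pathway (51% of clearance) is boosted to 2.9× activity: 0.51 × 2.9 = 1.479.
The remaining 49% of clearance is unaffected.
Relative clearance = 1.479 + 0.49 = 1.969.
Steady-state concentration ∝ 1/CL, so new value = 3.55 / 1.969 = 1.80 μg/mL.

1.80 μg/mL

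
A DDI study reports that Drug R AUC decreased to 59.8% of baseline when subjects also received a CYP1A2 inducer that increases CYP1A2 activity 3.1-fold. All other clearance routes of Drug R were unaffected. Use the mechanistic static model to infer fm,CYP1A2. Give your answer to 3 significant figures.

Let fm be the CYP1A2 fraction. New clearance relative to baseline = fm × 3.1 + (1 − fm).
AUC ratio = 1 / (new CL fraction), so new CL fraction = 1 / 0.598 = 1.672.
fm × 3.1 + 1 − fm = 1.672  ⇒  fm × (3.1 − 1) = 0.6722  ⇒  fm = 0.320.

0.320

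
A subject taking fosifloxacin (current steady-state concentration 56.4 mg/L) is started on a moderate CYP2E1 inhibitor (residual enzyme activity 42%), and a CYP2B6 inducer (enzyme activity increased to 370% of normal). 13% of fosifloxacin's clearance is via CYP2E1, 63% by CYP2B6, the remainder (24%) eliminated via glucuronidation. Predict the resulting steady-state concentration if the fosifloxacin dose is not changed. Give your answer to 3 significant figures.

21.5 mg/L

The CYP2E1 pathway (13% of clearance) drops to 0.42× activity: 0.13 × 0.42 = 0.0546.
The CYP2B6 pathway (63% of clearance) is boosted to 3.7× activity: 0.63 × 3.7 = 2.331.
The remaining 24% of clearance is unaffected.
CL_new/CL_old = 0.0546 + 2.331 + 0.24 = 2.6256.
New steady-state concentration = 56.4 / 2.6256 = 21.5 mg/L (concentration scales inversely with clearance).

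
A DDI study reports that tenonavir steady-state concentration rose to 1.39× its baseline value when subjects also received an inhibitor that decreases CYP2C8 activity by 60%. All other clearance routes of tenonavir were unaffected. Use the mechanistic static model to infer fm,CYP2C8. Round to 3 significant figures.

0.468

Let fm be the CYP2C8 fraction. New clearance relative to baseline = fm × 0.4 + (1 − fm).
Steady-state concentration ratio = 1 / (new CL fraction), so new CL fraction = 1 / 1.39 = 0.7194.
fm × 0.4 + 1 − fm = 0.7194  ⇒  fm × (0.4 − 1) = −0.2806  ⇒  fm = 0.468.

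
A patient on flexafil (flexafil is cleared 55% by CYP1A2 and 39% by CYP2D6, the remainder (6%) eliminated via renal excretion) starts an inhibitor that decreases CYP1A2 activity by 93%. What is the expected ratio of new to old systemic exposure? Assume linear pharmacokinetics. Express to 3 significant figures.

2.05

CYP1A2: 0.55 × 0.07 = 0.0385
CYP2D6: 0.39 (unchanged)
Other: 0.06 (unchanged)
Relative clearance = 0.0385 + 0.39 + 0.06 = 0.4885.
Systemic exposure ratio = CL_old/CL_new = 1 / 0.4885 = 2.05.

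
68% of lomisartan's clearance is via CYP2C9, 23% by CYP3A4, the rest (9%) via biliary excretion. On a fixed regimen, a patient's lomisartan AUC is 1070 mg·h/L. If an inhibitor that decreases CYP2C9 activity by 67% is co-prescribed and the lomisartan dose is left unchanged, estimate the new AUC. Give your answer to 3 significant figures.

The CYP2C9 pathway (68% of clearance) is reduced to 0.33× activity: 0.68 × 0.33 = 0.2244.
CYP3A4 (23%) and the residual 9% are unaffected.
Relative clearance = 0.2244 + 0.23 + 0.09 = 0.5444.
New AUC = baseline ÷ relative clearance = 1070 / 0.5444 = 1.97 × 10³ mg·h/L.

1.97 × 10³ mg·h/L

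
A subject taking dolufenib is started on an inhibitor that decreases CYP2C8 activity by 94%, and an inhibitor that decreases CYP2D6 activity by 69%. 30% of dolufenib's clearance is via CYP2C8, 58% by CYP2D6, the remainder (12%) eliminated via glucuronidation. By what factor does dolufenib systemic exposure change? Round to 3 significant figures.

CYP2C8: 0.3 × 0.06 = 0.018
CYP2D6: 0.58 × 0.31 = 0.1798
Other: 0.12 (unchanged)
CL_new/CL_old = 0.018 + 0.1798 + 0.12 = 0.3178.
Net systemic exposure ratio = 1 / 0.3178 = 3.15.

3.15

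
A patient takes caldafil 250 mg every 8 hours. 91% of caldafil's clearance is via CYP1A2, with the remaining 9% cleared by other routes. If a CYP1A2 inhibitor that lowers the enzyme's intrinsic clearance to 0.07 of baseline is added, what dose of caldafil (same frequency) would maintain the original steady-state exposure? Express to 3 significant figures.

The CYP1A2 pathway (91% of clearance) drops to 0.07× activity: 0.91 × 0.07 = 0.0637.
Non-CYP routes (9%) are unchanged.
Relative clearance = 0.0637 + 0.09 = 0.1537.
Exposure is unchanged when dose changes in proportion to clearance. New dose = 250 mg × 0.1537 = 38.4 mg.

38.4 mg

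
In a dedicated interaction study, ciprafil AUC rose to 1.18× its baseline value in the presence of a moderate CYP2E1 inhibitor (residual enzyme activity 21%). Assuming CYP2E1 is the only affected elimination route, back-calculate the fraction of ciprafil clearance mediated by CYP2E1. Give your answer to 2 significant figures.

0.19

CL'/CL = 1 / 1.18 = 0.8475
0.21·fm + (1 − fm) = 0.8475
fm = (0.8475 − 1) / (0.21 − 1) = 0.19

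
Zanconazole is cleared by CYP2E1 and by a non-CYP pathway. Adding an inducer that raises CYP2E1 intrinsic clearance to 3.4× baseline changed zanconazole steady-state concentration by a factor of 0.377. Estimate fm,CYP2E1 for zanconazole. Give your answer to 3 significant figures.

Call the CYP2E1 fraction fm. After the interaction, CL_new/CL_old = fm × 3.4 + (1 − fm).
Steady-state concentration ratio = 1 / (new CL fraction), so new CL fraction = 1 / 0.377 = 2.653.
fm × 3.4 + 1 − fm = 2.653  ⇒  fm × (3.4 − 1) = 1.653  ⇒  fm = 0.689.

0.689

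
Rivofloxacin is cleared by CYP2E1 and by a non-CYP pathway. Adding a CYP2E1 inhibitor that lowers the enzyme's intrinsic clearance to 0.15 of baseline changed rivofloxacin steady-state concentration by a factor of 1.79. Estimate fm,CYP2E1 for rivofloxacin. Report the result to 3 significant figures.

CL'/CL = 1 / 1.79 = 0.5587
0.15·fm + (1 − fm) = 0.5587
fm = (0.5587 − 1) / (0.15 − 1) = 0.519

0.519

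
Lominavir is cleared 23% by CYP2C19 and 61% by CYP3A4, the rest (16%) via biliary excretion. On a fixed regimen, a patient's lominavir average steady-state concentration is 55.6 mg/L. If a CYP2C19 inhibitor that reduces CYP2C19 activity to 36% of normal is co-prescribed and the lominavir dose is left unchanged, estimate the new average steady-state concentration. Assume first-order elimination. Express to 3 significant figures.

65.2 mg/L

The CYP2C19 pathway (23% of clearance) drops to 0.36× activity: 0.23 × 0.36 = 0.0828.
CYP3A4 (61%) and the residual 16% are unaffected.
New clearance relative to baseline: 0.0828 + 0.61 + 0.16 = 0.8528.
Average steady-state concentration ∝ 1/CL, so new value = 55.6 / 0.8528 = 65.2 mg/L.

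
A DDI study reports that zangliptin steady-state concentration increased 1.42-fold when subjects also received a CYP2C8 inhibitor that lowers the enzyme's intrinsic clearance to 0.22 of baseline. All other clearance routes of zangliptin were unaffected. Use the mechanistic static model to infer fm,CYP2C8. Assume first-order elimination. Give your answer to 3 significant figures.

CL'/CL = 1 / 1.42 = 0.7042
0.22·fm + (1 − fm) = 0.7042
fm = (0.7042 − 1) / (0.22 − 1) = 0.379

0.379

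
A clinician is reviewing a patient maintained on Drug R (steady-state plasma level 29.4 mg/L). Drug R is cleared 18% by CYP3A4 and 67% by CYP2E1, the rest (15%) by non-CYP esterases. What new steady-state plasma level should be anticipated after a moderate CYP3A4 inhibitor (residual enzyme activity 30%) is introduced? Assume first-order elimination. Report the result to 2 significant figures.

34 mg/L

The CYP3A4 pathway (18% of clearance) is reduced to 0.3× activity: 0.18 × 0.3 = 0.054.
CYP2E1 (67%) and the residual 15% are unaffected.
Relative clearance = 0.054 + 0.67 + 0.15 = 0.874.
Steady-state plasma level ∝ 1/CL, so new value = 29.4 / 0.874 = 34 mg/L.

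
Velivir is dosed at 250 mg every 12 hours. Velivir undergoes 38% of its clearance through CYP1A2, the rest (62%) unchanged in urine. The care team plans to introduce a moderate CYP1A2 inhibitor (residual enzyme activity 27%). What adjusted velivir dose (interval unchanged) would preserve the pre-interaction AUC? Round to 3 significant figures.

CYP1A2: 0.38 × 0.27 = 0.1026
Other: 0.62 (unchanged)
Relative clearance = 0.1026 + 0.62 = 0.7226.
To maintain the same steady-state level, dose must scale with clearance: new dose = 250 × 0.7226 = 181 mg.

181 mg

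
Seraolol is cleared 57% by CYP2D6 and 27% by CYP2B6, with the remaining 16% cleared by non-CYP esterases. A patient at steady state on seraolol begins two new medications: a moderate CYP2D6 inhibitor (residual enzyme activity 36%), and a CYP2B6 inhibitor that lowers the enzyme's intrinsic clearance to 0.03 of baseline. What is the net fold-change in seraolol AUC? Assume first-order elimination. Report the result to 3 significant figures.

2.68

The CYP2D6 pathway (57% of clearance) is reduced to 0.36× activity: 0.57 × 0.36 = 0.2052.
The CYP2B6 pathway (27% of clearance) is reduced to 0.03× activity: 0.27 × 0.03 = 0.0081.
Non-CYP routes (16%) are unchanged.
CL_new/CL_old = 0.2052 + 0.0081 + 0.16 = 0.3733.
Because AUC varies inversely with clearance, the combined effect is 1 / 0.3733 = 2.68.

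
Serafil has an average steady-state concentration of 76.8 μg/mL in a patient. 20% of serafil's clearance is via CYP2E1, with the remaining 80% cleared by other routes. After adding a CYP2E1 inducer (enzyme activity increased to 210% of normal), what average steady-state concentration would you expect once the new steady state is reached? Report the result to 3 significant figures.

CYP2E1: 0.2 × 2.1 = 0.42
Other: 0.8 (unchanged)
Relative clearance = 0.42 + 0.8 = 1.22.
Average steady-state concentration ∝ 1/CL, so new value = 76.8 / 1.22 = 63.0 μg/mL.

63.0 μg/mL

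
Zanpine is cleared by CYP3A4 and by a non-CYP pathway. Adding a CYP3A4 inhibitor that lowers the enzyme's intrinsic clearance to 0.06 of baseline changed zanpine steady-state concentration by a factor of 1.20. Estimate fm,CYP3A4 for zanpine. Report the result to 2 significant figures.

0.18

Let x = fm,CYP3A4. Because steady-state concentration ∝ 1/CL, relative clearance fell to 1/1.20 = 0.8333.
Only the CYP3A4 route changed, so 0.8333 = x·0.06 + (1 − x), giving x = 0.18.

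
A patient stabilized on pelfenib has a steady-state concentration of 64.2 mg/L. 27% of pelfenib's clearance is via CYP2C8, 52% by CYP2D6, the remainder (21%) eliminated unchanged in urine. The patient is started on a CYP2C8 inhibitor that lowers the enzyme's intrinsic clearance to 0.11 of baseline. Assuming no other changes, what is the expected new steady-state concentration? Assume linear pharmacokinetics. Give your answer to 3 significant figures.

The CYP2C8 pathway (27% of clearance) is reduced to 0.11× activity: 0.27 × 0.11 = 0.0297.
CYP2D6 (52%) and the residual 21% are unaffected.
Relative clearance = 0.0297 + 0.52 + 0.21 = 0.7597.
Steady-state concentration ∝ 1/CL, so new value = 64.2 / 0.7597 = 84.5 mg/L.

84.5 mg/L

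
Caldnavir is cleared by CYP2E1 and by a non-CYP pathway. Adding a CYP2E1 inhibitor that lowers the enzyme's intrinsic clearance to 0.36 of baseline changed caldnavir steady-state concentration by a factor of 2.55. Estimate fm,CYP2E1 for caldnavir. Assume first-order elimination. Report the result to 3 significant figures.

Let fm be the CYP2E1 fraction. New clearance relative to baseline = fm × 0.36 + (1 − fm).
Steady-state concentration ratio = 1 / (new CL fraction), so new CL fraction = 1 / 2.55 = 0.3922.
fm × 0.36 + 1 − fm = 0.3922  ⇒  fm × (0.36 − 1) = −0.6078  ⇒  fm = 0.950.

0.950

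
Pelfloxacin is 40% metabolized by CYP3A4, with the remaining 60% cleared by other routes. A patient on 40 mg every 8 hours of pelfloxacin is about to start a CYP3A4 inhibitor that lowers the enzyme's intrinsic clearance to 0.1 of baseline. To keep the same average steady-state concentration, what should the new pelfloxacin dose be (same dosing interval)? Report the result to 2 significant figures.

The CYP3A4 pathway (40% of clearance) drops to 0.1× activity: 0.4 × 0.1 = 0.04.
The remaining 60% of clearance is unaffected.
Relative clearance = 0.04 + 0.6 = 0.64.
Css,avg = (dose rate)/CL, so holding Css fixed requires dose ∝ CL: 40 × 0.64 = 26 mg.

26 mg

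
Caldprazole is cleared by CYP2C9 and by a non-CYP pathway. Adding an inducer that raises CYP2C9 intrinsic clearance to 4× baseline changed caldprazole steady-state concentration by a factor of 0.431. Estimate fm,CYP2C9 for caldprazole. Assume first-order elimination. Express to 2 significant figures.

Let fm be the CYP2C9 fraction. New clearance relative to baseline = fm × 4 + (1 − fm).
Steady-state concentration ratio = 1 / (new CL fraction), so new CL fraction = 1 / 0.431 = 2.32.
fm × 4 + 1 − fm = 2.32  ⇒  fm × (4 − 1) = 1.32  ⇒  fm = 0.44.

0.44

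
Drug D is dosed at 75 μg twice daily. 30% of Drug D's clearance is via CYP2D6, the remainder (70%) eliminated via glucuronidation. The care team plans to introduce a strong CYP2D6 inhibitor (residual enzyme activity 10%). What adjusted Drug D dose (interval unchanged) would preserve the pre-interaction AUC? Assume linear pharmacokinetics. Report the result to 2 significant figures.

The CYP2D6 pathway (30% of clearance) falls to 0.1× activity: 0.3 × 0.1 = 0.03.
Non-CYP routes (70%) are unchanged.
CL_new/CL_old = 0.03 + 0.7 = 0.73.
To maintain the same steady-state level, dose must scale with clearance: new dose = 75 × 0.73 = 55 μg.

55 μg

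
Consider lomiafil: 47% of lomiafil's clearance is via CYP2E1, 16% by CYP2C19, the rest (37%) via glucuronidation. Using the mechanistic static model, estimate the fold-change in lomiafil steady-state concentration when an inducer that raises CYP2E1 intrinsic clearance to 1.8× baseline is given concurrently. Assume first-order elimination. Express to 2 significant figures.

0.73

The CYP2E1 pathway (47% of clearance) rises to 1.8× activity: 0.47 × 1.8 = 0.846.
CYP2C19 (16%) and the residual 37% are unaffected.
New clearance relative to baseline: 0.846 + 0.16 + 0.37 = 1.376.
Steady-state concentration ratio = CL_old/CL_new = 1 / 1.376 = 0.73.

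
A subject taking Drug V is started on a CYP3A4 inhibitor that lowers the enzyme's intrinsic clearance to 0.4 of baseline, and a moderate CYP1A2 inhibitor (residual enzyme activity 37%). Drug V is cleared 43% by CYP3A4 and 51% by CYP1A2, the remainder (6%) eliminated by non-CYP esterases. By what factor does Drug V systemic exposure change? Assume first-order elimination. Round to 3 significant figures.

The CYP3A4 pathway (43% of clearance) falls to 0.4× activity: 0.43 × 0.4 = 0.172.
The CYP1A2 pathway (51% of clearance) falls to 0.37× activity: 0.51 × 0.37 = 0.1887.
Non-CYP routes (6%) are unchanged.
Relative clearance = 0.172 + 0.1887 + 0.06 = 0.4207.
Because systemic exposure varies inversely with clearance, the combined effect is 1 / 0.4207 = 2.38.

2.38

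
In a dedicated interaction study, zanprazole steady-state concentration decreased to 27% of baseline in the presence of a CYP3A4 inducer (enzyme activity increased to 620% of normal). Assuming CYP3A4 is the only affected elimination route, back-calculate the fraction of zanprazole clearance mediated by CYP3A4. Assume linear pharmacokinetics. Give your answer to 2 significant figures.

0.52

Let fm be the CYP3A4 fraction. New clearance relative to baseline = fm × 6.2 + (1 − fm).
Steady-state concentration ratio = 1 / (new CL fraction), so new CL fraction = 1 / 0.270 = 3.704.
fm × 6.2 + 1 − fm = 3.704  ⇒  fm × (6.2 − 1) = 2.704  ⇒  fm = 0.52.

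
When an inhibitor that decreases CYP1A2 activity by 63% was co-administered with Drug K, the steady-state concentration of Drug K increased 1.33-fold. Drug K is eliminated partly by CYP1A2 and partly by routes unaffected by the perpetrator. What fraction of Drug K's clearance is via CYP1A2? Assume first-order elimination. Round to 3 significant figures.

Let fm be the CYP1A2 fraction. New clearance relative to baseline = fm × 0.37 + (1 − fm).
Steady-state concentration ratio = 1 / (new CL fraction), so new CL fraction = 1 / 1.33 = 0.7519.
fm × 0.37 + 1 − fm = 0.7519  ⇒  fm × (0.37 − 1) = −0.2481  ⇒  fm = 0.394.

0.394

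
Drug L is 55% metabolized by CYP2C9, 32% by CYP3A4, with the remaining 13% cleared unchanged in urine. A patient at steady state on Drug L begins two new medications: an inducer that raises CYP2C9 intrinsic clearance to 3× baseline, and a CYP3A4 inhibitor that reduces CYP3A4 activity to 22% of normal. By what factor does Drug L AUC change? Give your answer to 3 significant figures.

0.540

The CYP2C9 pathway (55% of clearance) is boosted to 3× activity: 0.55 × 3 = 1.65.
The CYP3A4 pathway (32% of clearance) falls to 0.22× activity: 0.32 × 0.22 = 0.0704.
Non-CYP routes (13%) are unchanged.
New clearance relative to baseline: 1.65 + 0.0704 + 0.13 = 1.8504.
Net AUC ratio = 1 / 1.8504 = 0.540.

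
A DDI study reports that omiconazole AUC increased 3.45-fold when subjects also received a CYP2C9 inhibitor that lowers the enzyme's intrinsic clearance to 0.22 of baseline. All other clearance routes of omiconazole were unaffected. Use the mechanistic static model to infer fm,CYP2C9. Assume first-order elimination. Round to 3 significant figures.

CL'/CL = 1 / 3.45 = 0.2899
0.22·fm + (1 − fm) = 0.2899
fm = (0.2899 − 1) / (0.22 − 1) = 0.910

0.910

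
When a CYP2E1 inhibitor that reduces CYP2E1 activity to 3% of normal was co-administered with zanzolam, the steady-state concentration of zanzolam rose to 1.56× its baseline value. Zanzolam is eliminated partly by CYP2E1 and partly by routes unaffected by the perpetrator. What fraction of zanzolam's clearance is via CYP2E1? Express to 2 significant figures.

Let x = fm,CYP2E1. Because steady-state concentration ∝ 1/CL, relative clearance fell to 1/1.56 = 0.641.
Setting x·0.03 + (1 − x) = 0.641 and solving: x = (0.641 − 1)/(0.03 − 1) = 0.37.

0.37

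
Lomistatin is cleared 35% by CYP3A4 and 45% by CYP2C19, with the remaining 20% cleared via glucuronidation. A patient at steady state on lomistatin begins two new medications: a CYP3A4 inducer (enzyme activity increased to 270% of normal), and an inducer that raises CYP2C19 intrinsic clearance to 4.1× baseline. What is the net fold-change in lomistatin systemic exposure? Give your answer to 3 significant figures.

0.334

CYP3A4: 0.35 × 2.7 = 0.945
CYP2C19: 0.45 × 4.1 = 1.845
Other: 0.2 (unchanged)
Relative clearance = 0.945 + 1.845 + 0.2 = 2.99.
Net systemic exposure ratio = 1 / 2.99 = 0.334.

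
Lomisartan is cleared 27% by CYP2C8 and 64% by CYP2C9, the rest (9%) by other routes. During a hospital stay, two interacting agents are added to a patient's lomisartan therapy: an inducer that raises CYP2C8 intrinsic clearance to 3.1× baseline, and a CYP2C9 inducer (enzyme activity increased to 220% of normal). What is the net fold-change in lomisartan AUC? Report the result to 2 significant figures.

The CYP2C8 pathway (27% of clearance) is boosted to 3.1× activity: 0.27 × 3.1 = 0.837.
The CYP2C9 pathway (64% of clearance) is boosted to 2.2× activity: 0.64 × 2.2 = 1.408.
The remaining 9% of clearance is unaffected.
CL_new/CL_old = 0.837 + 1.408 + 0.09 = 2.335.
AUC ∝ 1/CL: fold-change = 1 / 2.335 = 0.43.

0.43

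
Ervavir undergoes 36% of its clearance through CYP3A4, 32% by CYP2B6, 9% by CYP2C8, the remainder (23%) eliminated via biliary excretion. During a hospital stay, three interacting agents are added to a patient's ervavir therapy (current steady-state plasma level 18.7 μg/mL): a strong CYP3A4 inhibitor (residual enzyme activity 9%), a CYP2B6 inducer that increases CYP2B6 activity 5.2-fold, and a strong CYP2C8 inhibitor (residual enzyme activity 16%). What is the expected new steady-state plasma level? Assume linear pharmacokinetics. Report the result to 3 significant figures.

9.64 μg/mL

The CYP3A4 pathway (36% of clearance) is reduced to 0.09× activity: 0.36 × 0.09 = 0.0324.
The CYP2B6 pathway (32% of clearance) rises to 5.2× activity: 0.32 × 5.2 = 1.664.
The CYP2C8 pathway (9% of clearance) falls to 0.16× activity: 0.09 × 0.16 = 0.0144.
Non-CYP routes (23%) are unchanged.
New clearance relative to baseline: 0.0324 + 1.664 + 0.0144 + 0.23 = 1.9408.
Dividing the baseline by the relative clearance: 18.7 / 1.9408 = 9.64 μg/mL.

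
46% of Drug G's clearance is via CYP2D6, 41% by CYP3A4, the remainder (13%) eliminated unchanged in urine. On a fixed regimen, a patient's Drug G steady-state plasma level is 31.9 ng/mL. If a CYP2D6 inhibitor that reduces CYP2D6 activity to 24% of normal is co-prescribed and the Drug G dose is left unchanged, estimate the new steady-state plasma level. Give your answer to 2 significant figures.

The CYP2D6 pathway (46% of clearance) drops to 0.24× activity: 0.46 × 0.24 = 0.1104.
CYP3A4 (41%) and the residual 13% are unaffected.
CL_new/CL_old = 0.1104 + 0.41 + 0.13 = 0.6504.
New steady-state plasma level = baseline ÷ relative clearance = 31.9 / 0.6504 = 49 ng/mL.

49 ng/mL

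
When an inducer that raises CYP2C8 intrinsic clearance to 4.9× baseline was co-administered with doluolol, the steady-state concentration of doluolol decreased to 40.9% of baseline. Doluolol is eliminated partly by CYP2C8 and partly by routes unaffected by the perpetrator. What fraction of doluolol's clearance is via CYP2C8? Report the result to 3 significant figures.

0.371

Let fm be the CYP2C8 fraction. New clearance relative to baseline = fm × 4.9 + (1 − fm).
Steady-state concentration ratio = 1 / (new CL fraction), so new CL fraction = 1 / 0.409 = 2.445.
fm × 4.9 + 1 − fm = 2.445  ⇒  fm × (4.9 − 1) = 1.445  ⇒  fm = 0.371.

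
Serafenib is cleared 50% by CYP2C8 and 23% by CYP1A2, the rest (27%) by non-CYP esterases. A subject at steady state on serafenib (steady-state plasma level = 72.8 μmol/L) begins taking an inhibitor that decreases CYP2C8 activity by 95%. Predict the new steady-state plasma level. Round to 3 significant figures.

CYP2C8: 0.5 × 0.05 = 0.025
CYP1A2: 0.23 (unchanged)
Other: 0.27 (unchanged)
New clearance relative to baseline: 0.025 + 0.23 + 0.27 = 0.525.
With dosing unchanged, steady-state plasma level scales as 1/CL: 72.8 / 0.525 = 139 μmol/L.

139 μmol/L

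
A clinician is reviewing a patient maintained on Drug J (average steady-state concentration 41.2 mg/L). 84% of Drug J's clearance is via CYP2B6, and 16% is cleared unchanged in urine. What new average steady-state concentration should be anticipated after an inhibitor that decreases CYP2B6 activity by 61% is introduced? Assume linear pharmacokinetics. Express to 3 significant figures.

84.5 mg/L

The CYP2B6 pathway (84% of clearance) drops to 0.39× activity: 0.84 × 0.39 = 0.3276.
Non-CYP routes (16%) are unchanged.
New clearance relative to baseline: 0.3276 + 0.16 = 0.4876.
New average steady-state concentration = baseline ÷ relative clearance = 41.2 / 0.4876 = 84.5 mg/L.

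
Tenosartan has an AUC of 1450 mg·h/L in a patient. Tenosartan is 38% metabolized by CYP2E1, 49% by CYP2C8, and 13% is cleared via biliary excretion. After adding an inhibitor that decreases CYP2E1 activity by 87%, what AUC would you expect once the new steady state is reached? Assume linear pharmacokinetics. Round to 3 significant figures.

2.17 × 10³ mg·h/L

The CYP2E1 pathway (38% of clearance) drops to 0.13× activity: 0.38 × 0.13 = 0.0494.
CYP2C8 (49%) and the residual 13% are unaffected.
New clearance relative to baseline: 0.0494 + 0.49 + 0.13 = 0.6694.
With dosing unchanged, AUC scales as 1/CL: 1450 / 0.6694 = 2.17 × 10³ mg·h/L.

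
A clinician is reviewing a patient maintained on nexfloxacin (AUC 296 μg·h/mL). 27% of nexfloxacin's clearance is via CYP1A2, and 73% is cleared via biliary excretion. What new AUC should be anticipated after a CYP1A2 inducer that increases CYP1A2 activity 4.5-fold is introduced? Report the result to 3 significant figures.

The CYP1A2 pathway (27% of clearance) increases to 4.5× activity: 0.27 × 4.5 = 1.215.
The remaining 73% of clearance is unaffected.
New clearance relative to baseline: 1.215 + 0.73 = 1.945.
With dosing unchanged, AUC scales as 1/CL: 296 / 1.945 = 152 μg·h/mL.

152 μg·h/mL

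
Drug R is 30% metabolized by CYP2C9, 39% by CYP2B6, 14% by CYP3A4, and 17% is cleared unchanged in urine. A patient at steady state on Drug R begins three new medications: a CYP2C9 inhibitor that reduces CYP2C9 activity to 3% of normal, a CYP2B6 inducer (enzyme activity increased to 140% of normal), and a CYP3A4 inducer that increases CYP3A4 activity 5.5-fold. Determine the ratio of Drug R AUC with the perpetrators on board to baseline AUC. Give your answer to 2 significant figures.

CYP2C9: 0.3 × 0.03 = 0.009
CYP2B6: 0.39 × 1.4 = 0.546
CYP3A4: 0.14 × 5.5 = 0.77
Other: 0.17 (unchanged)
Relative clearance = 0.009 + 0.546 + 0.77 + 0.17 = 1.495.
AUC ∝ 1/CL: fold-change = 1 / 1.495 = 0.67.

0.67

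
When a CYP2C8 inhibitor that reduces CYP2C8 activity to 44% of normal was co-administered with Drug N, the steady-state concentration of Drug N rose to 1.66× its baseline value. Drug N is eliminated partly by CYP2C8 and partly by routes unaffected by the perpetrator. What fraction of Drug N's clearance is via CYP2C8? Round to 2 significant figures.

Let fm be the CYP2C8 fraction. New clearance relative to baseline = fm × 0.44 + (1 − fm).
Steady-state concentration ratio = 1 / (new CL fraction), so new CL fraction = 1 / 1.66 = 0.6024.
fm × 0.44 + 1 − fm = 0.6024  ⇒  fm × (0.44 − 1) = −0.3976  ⇒  fm = 0.71.

0.71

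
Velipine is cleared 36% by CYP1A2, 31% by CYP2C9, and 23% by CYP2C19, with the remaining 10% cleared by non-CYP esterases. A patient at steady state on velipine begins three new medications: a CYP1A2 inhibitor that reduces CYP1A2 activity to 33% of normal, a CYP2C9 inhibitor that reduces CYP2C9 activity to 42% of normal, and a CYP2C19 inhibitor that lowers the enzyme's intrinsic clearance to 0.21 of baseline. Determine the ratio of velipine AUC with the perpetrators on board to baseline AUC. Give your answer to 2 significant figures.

The CYP1A2 pathway (36% of clearance) falls to 0.33× activity: 0.36 × 0.33 = 0.1188.
The CYP2C9 pathway (31% of clearance) falls to 0.42× activity: 0.31 × 0.42 = 0.1302.
The CYP2C19 pathway (23% of clearance) is reduced to 0.21× activity: 0.23 × 0.21 = 0.0483.
The remaining 10% of clearance is unaffected.
CL_new/CL_old = 0.1188 + 0.1302 + 0.0483 + 0.1 = 0.3973.
Net AUC ratio = 1 / 0.3973 = 2.5.

2.5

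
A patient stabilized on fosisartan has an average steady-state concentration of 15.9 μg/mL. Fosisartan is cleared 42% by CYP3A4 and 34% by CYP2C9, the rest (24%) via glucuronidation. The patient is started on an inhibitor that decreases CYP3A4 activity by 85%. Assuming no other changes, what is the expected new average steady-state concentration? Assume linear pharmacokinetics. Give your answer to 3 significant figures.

24.7 μg/mL

The CYP3A4 pathway (42% of clearance) drops to 0.15× activity: 0.42 × 0.15 = 0.063.
CYP2C9 (34%) and the residual 24% are unaffected.
CL_new/CL_old = 0.063 + 0.34 + 0.24 = 0.643.
Average steady-state concentration ∝ 1/CL, so new value = 15.9 / 0.643 = 24.7 μg/mL.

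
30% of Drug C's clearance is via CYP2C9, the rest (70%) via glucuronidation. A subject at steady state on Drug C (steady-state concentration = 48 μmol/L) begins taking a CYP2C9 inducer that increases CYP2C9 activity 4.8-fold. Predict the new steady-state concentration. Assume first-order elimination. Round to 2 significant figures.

22 μmol/L

The CYP2C9 pathway (30% of clearance) is boosted to 4.8× activity: 0.3 × 4.8 = 1.44.
The remaining 70% of clearance is unaffected.
Relative clearance = 1.44 + 0.7 = 2.14.
With dosing unchanged, steady-state concentration scales as 1/CL: 48 / 2.14 = 22 μmol/L.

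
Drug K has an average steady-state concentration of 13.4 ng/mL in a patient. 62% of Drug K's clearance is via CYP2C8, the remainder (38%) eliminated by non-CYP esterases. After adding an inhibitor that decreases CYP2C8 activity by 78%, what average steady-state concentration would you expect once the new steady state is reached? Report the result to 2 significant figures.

26 ng/mL

The CYP2C8 pathway (62% of clearance) is reduced to 0.22× activity: 0.62 × 0.22 = 0.1364.
Non-CYP routes (38%) are unchanged.
New clearance relative to baseline: 0.1364 + 0.38 = 0.5164.
Average steady-state concentration ∝ 1/CL, so new value = 13.4 / 0.5164 = 26 ng/mL.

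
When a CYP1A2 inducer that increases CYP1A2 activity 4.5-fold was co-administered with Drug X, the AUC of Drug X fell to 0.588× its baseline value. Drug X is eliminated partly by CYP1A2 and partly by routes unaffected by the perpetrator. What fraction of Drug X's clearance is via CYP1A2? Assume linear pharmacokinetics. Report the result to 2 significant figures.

0.20

CL'/CL = 1 / 0.588 = 1.701
4.5·fm + (1 − fm) = 1.701
fm = (1.701 − 1) / (4.5 − 1) = 0.20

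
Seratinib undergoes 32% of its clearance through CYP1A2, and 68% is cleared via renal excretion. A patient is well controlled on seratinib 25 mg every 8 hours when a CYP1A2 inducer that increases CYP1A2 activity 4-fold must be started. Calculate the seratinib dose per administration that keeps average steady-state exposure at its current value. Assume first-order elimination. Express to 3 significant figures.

The CYP1A2 pathway (32% of clearance) increases to 4× activity: 0.32 × 4 = 1.28.
The remaining 68% of clearance is unaffected.
CL_new/CL_old = 1.28 + 0.68 = 1.96.
Css,avg = (dose rate)/CL, so holding Css fixed requires dose ∝ CL: 25 × 1.96 = 49.0 mg.

49.0 mg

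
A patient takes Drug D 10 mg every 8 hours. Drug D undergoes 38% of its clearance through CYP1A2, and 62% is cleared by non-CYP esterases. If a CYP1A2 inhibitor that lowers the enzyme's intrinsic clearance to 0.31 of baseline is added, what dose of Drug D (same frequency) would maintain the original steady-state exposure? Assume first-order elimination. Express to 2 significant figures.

7.4 mg

CYP1A2: 0.38 × 0.31 = 0.1178
Other: 0.62 (unchanged)
Relative clearance = 0.1178 + 0.62 = 0.7378.
Exposure is unchanged when dose changes in proportion to clearance. New dose = 10 mg × 0.7378 = 7.4 mg.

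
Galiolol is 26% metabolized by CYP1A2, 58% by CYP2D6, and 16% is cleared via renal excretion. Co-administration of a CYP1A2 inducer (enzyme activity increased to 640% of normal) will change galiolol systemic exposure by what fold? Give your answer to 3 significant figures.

0.416

CYP1A2: 0.26 × 6.4 = 1.664
CYP2D6: 0.58 (unchanged)
Other: 0.16 (unchanged)
New clearance relative to baseline: 1.664 + 0.58 + 0.16 = 2.404.
Systemic exposure ratio = CL_old/CL_new = 1 / 2.404 = 0.416.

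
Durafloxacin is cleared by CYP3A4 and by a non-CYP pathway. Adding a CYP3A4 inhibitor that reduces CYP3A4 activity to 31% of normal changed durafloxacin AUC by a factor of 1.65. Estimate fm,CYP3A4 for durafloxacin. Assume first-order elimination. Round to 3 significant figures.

0.571

Let fm be the CYP3A4 fraction. New clearance relative to baseline = fm × 0.31 + (1 − fm).
AUC ratio = 1 / (new CL fraction), so new CL fraction = 1 / 1.65 = 0.6061.
fm × 0.31 + 1 − fm = 0.6061  ⇒  fm × (0.31 − 1) = −0.3939  ⇒  fm = 0.571.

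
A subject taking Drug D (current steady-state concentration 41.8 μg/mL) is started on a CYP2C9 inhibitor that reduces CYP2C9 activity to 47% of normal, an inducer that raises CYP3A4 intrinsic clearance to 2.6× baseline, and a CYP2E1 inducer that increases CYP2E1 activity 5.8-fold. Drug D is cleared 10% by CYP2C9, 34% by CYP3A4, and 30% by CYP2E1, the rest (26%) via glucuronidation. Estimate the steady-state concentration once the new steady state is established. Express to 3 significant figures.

The CYP2C9 pathway (10% of clearance) is reduced to 0.47× activity: 0.1 × 0.47 = 0.047.
The CYP3A4 pathway (34% of clearance) is boosted to 2.6× activity: 0.34 × 2.6 = 0.884.
The CYP2E1 pathway (30% of clearance) is boosted to 5.8× activity: 0.3 × 5.8 = 1.74.
The remaining 26% of clearance is unaffected.
New clearance relative to baseline: 0.047 + 0.884 + 1.74 + 0.26 = 2.931.
New steady-state concentration = 41.8 / 2.931 = 14.3 μg/mL (concentration scales inversely with clearance).

14.3 μg/mL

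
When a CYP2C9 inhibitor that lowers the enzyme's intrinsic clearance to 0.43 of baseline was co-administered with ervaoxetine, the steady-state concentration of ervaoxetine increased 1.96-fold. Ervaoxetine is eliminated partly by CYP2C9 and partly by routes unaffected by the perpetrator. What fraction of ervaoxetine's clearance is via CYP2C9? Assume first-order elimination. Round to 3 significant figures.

CL'/CL = 1 / 1.96 = 0.5102
0.43·fm + (1 − fm) = 0.5102
fm = (0.5102 − 1) / (0.43 − 1) = 0.859

0.859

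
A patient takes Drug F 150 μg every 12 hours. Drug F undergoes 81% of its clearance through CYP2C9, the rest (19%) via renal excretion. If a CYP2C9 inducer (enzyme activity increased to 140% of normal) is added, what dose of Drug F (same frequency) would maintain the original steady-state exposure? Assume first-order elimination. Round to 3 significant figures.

The CYP2C9 pathway (81% of clearance) increases to 1.4× activity: 0.81 × 1.4 = 1.134.
The remaining 19% of clearance is unaffected.
New clearance relative to baseline: 1.134 + 0.19 = 1.324.
To maintain the same steady-state level, dose must scale with clearance: new dose = 150 × 1.324 = 199 μg.

199 μg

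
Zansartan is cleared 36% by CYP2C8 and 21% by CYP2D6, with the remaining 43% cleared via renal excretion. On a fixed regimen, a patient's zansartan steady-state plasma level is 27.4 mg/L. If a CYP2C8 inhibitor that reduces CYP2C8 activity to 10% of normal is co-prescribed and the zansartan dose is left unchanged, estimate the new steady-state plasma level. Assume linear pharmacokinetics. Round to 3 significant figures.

40.5 mg/L

The CYP2C8 pathway (36% of clearance) is reduced to 0.1× activity: 0.36 × 0.1 = 0.036.
CYP2D6 (21%) and the residual 43% are unaffected.
CL_new/CL_old = 0.036 + 0.21 + 0.43 = 0.676.
With dosing unchanged, steady-state plasma level scales as 1/CL: 27.4 / 0.676 = 40.5 mg/L.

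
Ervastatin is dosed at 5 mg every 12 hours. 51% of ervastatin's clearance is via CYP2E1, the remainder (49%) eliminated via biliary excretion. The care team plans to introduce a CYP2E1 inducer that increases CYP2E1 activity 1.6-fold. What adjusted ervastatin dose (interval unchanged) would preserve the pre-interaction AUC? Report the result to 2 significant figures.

The CYP2E1 pathway (51% of clearance) increases to 1.6× activity: 0.51 × 1.6 = 0.816.
The remaining 49% of clearance is unaffected.
CL_new/CL_old = 0.816 + 0.49 = 1.306.
To maintain the same steady-state level, dose must scale with clearance: new dose = 5 × 1.306 = 6.5 mg.

6.5 mg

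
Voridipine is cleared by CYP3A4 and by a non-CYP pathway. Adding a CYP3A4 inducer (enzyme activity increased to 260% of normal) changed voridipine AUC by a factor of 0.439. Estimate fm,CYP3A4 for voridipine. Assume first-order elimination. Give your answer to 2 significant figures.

0.80

Let x = fm,CYP3A4. Because AUC ∝ 1/CL, relative clearance rose to 1/0.439 = 2.278.
Setting x·2.6 + (1 − x) = 2.278 and solving: x = (2.278 − 1)/(2.6 − 1) = 0.80.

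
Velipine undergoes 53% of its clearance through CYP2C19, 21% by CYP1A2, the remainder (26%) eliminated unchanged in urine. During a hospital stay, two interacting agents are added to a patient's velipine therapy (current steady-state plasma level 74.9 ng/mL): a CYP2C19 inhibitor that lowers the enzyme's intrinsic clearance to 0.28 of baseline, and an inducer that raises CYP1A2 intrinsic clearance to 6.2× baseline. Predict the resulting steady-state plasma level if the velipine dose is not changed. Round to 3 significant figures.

43.8 ng/mL

The CYP2C19 pathway (53% of clearance) falls to 0.28× activity: 0.53 × 0.28 = 0.1484.
The CYP1A2 pathway (21% of clearance) is boosted to 6.2× activity: 0.21 × 6.2 = 1.302.
Non-CYP routes (26%) are unchanged.
New clearance relative to baseline: 0.1484 + 1.302 + 0.26 = 1.7104.
Dividing the baseline by the relative clearance: 74.9 / 1.7104 = 43.8 ng/mL.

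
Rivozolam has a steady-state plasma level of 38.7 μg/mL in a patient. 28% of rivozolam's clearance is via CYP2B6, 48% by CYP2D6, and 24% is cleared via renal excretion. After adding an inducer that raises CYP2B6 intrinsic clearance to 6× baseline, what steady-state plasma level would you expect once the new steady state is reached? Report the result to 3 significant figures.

The CYP2B6 pathway (28% of clearance) increases to 6× activity: 0.28 × 6 = 1.68.
CYP2D6 (48%) and the residual 24% are unaffected.
CL_new/CL_old = 1.68 + 0.48 + 0.24 = 2.4.
Steady-state plasma level ∝ 1/CL, so new value = 38.7 / 2.4 = 16.1 μg/mL.

16.1 μg/mL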